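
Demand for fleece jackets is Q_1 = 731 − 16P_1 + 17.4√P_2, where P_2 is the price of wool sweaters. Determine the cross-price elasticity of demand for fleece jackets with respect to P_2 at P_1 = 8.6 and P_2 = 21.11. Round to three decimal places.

At P_1 = 8.6 and P_2 = 21.11: Q_1 = 673.345.
∂Q_1/∂P_2 = 17.4/(2√P_2) = 17.4/(2√21.11) = 1.8935.
ε = (∂Q_1/∂P_2)(P_2/Q_1) = 1.8935 × (21.11/673.345) ≈ 0.059.
ε > 0: substitutes.

0.059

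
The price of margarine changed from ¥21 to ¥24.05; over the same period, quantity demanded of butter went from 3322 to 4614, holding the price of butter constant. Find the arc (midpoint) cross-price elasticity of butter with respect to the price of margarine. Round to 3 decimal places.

ΔQ_A = 4614 − 3322 = 1292; ΔP_B = 24.05 − 21 = 3.05.
Midpoints: Q̄_A = 3968.0, P̄_B = 22.52.
ε = (ΔQ_A/Q̄_A)/(ΔP_B/P̄_B) = (1292/3968.0)/(3.05/22.52) ≈ 2.405.
ε > 0: butter and margarine are substitutes.

2.405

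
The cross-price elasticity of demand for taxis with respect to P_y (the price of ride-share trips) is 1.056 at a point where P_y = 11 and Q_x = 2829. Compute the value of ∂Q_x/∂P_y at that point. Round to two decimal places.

ε = (∂Q_x/∂P_y)·(P_y/Q_x) ⇒ ∂Q_x/∂P_y = ε·Q_x/P_y = 1.056 × 2829/11 ≈ 271.58.

271.58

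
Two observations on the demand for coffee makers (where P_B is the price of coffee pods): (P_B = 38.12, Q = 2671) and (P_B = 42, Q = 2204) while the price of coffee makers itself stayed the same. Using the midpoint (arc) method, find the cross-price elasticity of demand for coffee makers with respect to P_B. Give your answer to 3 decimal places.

ΔQ_A = 2204 − 2671 = -467; ΔP_B = 42 − 38.12 = 3.88.
Midpoints: Q̄_A = 2437.5, P̄_B = 40.06.
ε = (ΔQ_A/Q̄_A)/(ΔP_B/P̄_B) = (-467/2437.5)/(3.88/40.06) ≈ -1.978.
ε < 0: coffee makers and coffee pods are complements.

-1.978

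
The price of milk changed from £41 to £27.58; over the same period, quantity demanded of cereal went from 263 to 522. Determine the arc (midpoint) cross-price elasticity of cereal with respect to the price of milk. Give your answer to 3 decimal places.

ΔQ_A = 522 − 263 = 259; ΔP_B = 27.58 − 41 = -13.42.
Midpoints: Q̄_A = 392.5, P̄_B = 34.29.
ε = (ΔQ_A/Q̄_A)/(ΔP_B/P̄_B) = (259/392.5)/(-13.42/34.29) ≈ -1.686.
ε < 0: cereal and milk are complements.

-1.686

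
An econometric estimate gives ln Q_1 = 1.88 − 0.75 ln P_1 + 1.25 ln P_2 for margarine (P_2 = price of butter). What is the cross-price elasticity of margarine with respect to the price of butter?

1.25

In a log-linear (constant-elasticity) demand function, the coefficient on ln P_2 is the cross-price elasticity.
ε = 1.25. Positive, so margarine and butter are substitutes.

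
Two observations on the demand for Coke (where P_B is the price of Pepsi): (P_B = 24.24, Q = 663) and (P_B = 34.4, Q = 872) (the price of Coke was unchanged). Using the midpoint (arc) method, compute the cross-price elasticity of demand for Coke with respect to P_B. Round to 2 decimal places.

0.79

ΔQ_A = 872 − 663 = 209; ΔP_B = 34.4 − 24.24 = 10.16.
Midpoints: Q̄_A = 767.5, P̄_B = 29.32.
ε = (ΔQ_A/Q̄_A)/(ΔP_B/P̄_B) = (209/767.5)/(10.16/29.32) ≈ 0.79.
ε > 0: Coke and Pepsi are substitutes.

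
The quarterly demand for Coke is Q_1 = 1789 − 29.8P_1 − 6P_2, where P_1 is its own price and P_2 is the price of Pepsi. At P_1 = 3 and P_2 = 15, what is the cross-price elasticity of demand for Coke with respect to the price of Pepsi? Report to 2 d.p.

At P_1 = 3 and P_2 = 15: Q_1 = 1609.6.
∂Q_1/∂P_2 = -6.
ε = (∂Q_1/∂P_2)(P_2/Q_1) = -6 × (15/1609.6) ≈ -0.06.
Since ε < 0, Coke and Pepsi are complements.

-0.06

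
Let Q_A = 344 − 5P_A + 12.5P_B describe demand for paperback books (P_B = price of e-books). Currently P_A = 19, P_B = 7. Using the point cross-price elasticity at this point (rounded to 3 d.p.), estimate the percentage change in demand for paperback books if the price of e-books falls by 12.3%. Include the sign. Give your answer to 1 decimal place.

At P_A = 19, P_B = 7: Q_A = 336.5.
∂Q_A/∂P_B = 12.5.
ε = (∂Q_A/∂P_B)(P_B/Q_A) = 12.5000 × 7/336.5 ≈ 0.260.
%ΔQ_A ≈ ε × %ΔP_B = 0.260 × (-12.3%) = -3.2%.

-3.2%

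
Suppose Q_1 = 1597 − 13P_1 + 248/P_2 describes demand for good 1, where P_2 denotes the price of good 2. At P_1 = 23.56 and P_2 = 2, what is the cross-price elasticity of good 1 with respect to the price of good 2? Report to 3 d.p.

At P_1 = 23.56 and P_2 = 2: Q_1 = 1414.72.
∂Q_1/∂P_2 = −248/P_2² = -62.0000.
ε = (∂Q_1/∂P_2)(P_2/Q_1) = -62.0000 × (2/1414.72) ≈ -0.088.
ε < 0: complements.

-0.088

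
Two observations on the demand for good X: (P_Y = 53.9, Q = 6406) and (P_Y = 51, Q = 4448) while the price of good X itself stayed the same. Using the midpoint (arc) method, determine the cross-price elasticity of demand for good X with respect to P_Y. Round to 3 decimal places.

ΔQ_X = 4448 − 6406 = -1958; ΔP_Y = 51 − 53.9 = -2.9.
Midpoints: Q̄_X = 5427.0, P̄_Y = 52.45.
ε = (ΔQ_X/Q̄_X)/(ΔP_Y/P̄_Y) = (-1958/5427.0)/(-2.9/52.45) ≈ 6.525.
ε > 0: good X and good Y are substitutes.

6.525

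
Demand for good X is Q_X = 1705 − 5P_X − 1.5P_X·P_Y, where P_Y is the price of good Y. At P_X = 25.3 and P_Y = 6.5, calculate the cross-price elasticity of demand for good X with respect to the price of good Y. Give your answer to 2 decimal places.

At P_X = 25.3 and P_Y = 6.5: Q_X = 1331.825.
∂Q_X/∂P_Y = -1.5P_X = -1.5(25.3) = -37.9500.
ε = (∂Q_X/∂P_Y)(P_Y/Q_X) = -37.9500 × (6.5/1331.825) ≈ -0.19.

-0.19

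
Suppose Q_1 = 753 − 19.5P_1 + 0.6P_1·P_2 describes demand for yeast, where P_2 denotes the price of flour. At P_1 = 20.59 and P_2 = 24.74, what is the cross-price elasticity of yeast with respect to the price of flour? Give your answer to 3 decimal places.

0.465

At P_1 = 20.59 and P_2 = 24.74: Q_1 = 657.133.
∂Q_1/∂P_2 = 0.6P_1 = 0.6(20.59) = 12.3540.
ε = (∂Q_1/∂P_2)(P_2/Q_1) = 12.3540 × (24.74/657.133) ≈ 0.465.
ε > 0: substitutes.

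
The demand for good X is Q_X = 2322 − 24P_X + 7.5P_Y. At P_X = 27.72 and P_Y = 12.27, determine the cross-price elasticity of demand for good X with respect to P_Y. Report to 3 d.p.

0.053

At P_X = 27.72 and P_Y = 12.27: Q_X = 1748.745.
∂Q_X/∂P_Y = 7.5.
ε = (∂Q_X/∂P_Y)(P_Y/Q_X) = 7.5 × (12.27/1748.745) ≈ 0.053.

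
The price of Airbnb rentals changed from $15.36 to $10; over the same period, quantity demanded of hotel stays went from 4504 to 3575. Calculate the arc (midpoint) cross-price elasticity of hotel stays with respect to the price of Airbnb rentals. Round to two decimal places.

ΔQ_A = 3575 − 4504 = -929; ΔP_B = 10 − 15.36 = -5.36.
Midpoints: Q̄_A = 4039.5, P̄_B = 12.68.
ε = (ΔQ_A/Q̄_A)/(ΔP_B/P̄_B) = (-929/4039.5)/(-5.36/12.68) ≈ 0.54.

0.54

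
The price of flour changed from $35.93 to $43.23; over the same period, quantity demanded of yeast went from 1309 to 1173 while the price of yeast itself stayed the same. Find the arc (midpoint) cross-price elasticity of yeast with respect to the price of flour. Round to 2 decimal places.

-0.59

ΔQ_A = 1173 − 1309 = -136; ΔP_B = 43.23 − 35.93 = 7.3.
Midpoints: Q̄_A = 1241.0, P̄_B = 39.58.
ε = (ΔQ_A/Q̄_A)/(ΔP_B/P̄_B) = (-136/1241.0)/(7.3/39.58) ≈ -0.59.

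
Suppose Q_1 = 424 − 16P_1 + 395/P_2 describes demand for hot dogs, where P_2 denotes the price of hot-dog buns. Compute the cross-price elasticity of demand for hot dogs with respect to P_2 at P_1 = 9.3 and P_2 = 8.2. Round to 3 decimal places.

-0.149

At P_1 = 9.3 and P_2 = 8.2: Q_1 = 323.371.
∂Q_1/∂P_2 = −395/P_2² = -5.8745.
ε = (∂Q_1/∂P_2)(P_2/Q_1) = -5.8745 × (8.2/323.371) ≈ -0.149.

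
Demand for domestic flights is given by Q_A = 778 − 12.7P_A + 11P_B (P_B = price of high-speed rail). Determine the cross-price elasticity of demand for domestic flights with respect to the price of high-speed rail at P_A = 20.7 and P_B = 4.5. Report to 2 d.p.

0.09

At P_A = 20.7 and P_B = 4.5: Q_A = 564.61.
∂Q_A/∂P_B = 11.
ε = (∂Q_A/∂P_B)(P_B/Q_A) = 11 × (4.5/564.61) ≈ 0.09.
Since ε > 0, domestic flights and high-speed rail are substitutes.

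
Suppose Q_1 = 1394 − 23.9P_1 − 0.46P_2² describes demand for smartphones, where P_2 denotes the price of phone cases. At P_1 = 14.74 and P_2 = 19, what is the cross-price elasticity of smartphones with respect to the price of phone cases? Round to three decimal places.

-0.379

At P_1 = 14.74 and P_2 = 19: Q_1 = 875.654.
∂Q_1/∂P_2 = -0.92P_2 = -0.92(19) = -17.4800.
ε = (∂Q_1/∂P_2)(P_2/Q_1) = -17.4800 × (19/875.654) ≈ -0.379.
ε < 0: complements.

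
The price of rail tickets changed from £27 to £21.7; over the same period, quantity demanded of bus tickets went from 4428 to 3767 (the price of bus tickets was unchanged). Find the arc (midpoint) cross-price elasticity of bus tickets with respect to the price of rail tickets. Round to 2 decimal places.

0.74

ΔQ_A = 3767 − 4428 = -661; ΔP_B = 21.7 − 27 = -5.3.
Midpoints: Q̄_A = 4097.5, P̄_B = 24.35.
ε = (ΔQ_A/Q̄_A)/(ΔP_B/P̄_B) = (-661/4097.5)/(-5.3/24.35) ≈ 0.74.
ε > 0: bus tickets and rail tickets are substitutes.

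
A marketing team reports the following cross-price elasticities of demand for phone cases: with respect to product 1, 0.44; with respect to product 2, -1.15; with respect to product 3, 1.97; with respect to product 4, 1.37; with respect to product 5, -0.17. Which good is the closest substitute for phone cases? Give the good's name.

Substitutes have ε > 0. Among the positive values, 1.97 (product 3) is largest.

product 3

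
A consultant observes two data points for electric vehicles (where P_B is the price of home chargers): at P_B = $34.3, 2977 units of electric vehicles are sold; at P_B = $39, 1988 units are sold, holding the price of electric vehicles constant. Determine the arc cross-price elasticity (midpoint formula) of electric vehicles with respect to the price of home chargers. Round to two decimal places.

ΔQ_A = 1988 − 2977 = -989; ΔP_B = 39 − 34.3 = 4.7.
Midpoints: Q̄_A = 2482.5, P̄_B = 36.65.
ε = (ΔQ_A/Q̄_A)/(ΔP_B/P̄_B) = (-989/2482.5)/(4.7/36.65) ≈ -3.11.

-3.11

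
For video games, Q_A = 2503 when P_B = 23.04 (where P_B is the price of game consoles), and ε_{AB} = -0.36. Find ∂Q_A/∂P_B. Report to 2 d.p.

ε = (∂Q_A/∂P_B)·(P_B/Q_A) ⇒ ∂Q_A/∂P_B = ε·Q_A/P_B = -0.36 × 2503/23.04 ≈ -39.11.

-39.11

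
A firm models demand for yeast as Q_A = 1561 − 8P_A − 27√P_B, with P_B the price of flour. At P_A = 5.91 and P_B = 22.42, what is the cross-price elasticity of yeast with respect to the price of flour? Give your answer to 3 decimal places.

At P_A = 5.91 and P_B = 22.42: Q_A = 1385.876.
∂Q_A/∂P_B = -27/(2√P_B) = -27/(2√22.42) = -2.8511.
ε = (∂Q_A/∂P_B)(P_B/Q_A) = -2.8511 × (22.42/1385.876) ≈ -0.046.

-0.046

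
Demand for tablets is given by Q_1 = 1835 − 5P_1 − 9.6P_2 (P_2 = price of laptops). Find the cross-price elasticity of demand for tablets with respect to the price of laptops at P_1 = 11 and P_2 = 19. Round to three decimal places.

At P_1 = 11 and P_2 = 19: Q_1 = 1597.6.
∂Q_1/∂P_2 = -9.6.
ε = (∂Q_1/∂P_2)(P_2/Q_1) = -9.6 × (19/1597.6) ≈ -0.114.
Since ε < 0, tablets and laptops are complements.

-0.114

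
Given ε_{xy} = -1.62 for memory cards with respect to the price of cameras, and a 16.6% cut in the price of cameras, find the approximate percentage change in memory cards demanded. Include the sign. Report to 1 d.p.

26.9%

%ΔQ ≈ ε × %ΔP of cameras = -1.62 × (-16.6%) = 26.9%.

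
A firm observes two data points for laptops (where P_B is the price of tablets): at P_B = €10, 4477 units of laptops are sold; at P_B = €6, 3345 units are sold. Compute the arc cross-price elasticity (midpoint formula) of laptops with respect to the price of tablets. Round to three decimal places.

0.579

ΔQ_A = 3345 − 4477 = -1132; ΔP_B = 6 − 10 = -4.
Midpoints: Q̄_A = 3911.0, P̄_B = 8.00.
ε = (ΔQ_A/Q̄_A)/(ΔP_B/P̄_B) = (-1132/3911.0)/(-4/8.00) ≈ 0.579.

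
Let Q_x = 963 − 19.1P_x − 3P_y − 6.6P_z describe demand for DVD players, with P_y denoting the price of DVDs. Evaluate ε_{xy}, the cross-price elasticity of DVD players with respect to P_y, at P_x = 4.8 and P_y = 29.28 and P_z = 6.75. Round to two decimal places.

At P_x = 4.8 and P_y = 29.28 and P_z = 6.75: Q_x = 738.93.
∂Q_x/∂P_y = -3.
ε = (∂Q_x/∂P_y)(P_y/Q_x) = -3 × (29.28/738.93) ≈ -0.12.

-0.12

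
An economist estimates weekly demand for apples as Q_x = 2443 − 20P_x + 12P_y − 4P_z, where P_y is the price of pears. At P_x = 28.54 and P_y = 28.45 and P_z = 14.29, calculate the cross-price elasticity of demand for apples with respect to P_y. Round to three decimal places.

At P_x = 28.54 and P_y = 28.45 and P_z = 14.29: Q_x = 2156.44.
∂Q_x/∂P_y = 12.
ε = (∂Q_x/∂P_y)(P_y/Q_x) = 12 × (28.45/2156.44) ≈ 0.158.

0.158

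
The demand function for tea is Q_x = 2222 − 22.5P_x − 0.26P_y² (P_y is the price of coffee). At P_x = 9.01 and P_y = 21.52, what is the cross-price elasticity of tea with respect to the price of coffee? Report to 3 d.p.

-0.127

At P_x = 9.01 and P_y = 21.52: Q_x = 1898.866.
∂Q_x/∂P_y = -0.52P_y = -0.52(21.52) = -11.1904.
ε = (∂Q_x/∂P_y)(P_y/Q_x) = -11.1904 × (21.52/1898.866) ≈ -0.127.
ε < 0: complements.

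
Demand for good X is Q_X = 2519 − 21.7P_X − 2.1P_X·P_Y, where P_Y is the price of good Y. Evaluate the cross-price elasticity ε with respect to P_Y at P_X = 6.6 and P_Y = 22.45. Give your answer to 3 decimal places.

At P_X = 6.6 and P_Y = 22.45: Q_X = 2064.623.
∂Q_X/∂P_Y = -2.1P_X = -2.1(6.6) = -13.8600.
ε = (∂Q_X/∂P_Y)(P_Y/Q_X) = -13.8600 × (22.45/2064.623) ≈ -0.151.

-0.151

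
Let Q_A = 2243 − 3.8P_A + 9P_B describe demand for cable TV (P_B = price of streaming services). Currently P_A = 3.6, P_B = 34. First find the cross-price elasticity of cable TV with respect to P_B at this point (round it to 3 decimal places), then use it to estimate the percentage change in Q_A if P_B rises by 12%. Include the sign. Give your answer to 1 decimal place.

1.5%

At P_A = 3.6, P_B = 34: Q_A = 2535.32.
∂Q_A/∂P_B = 9.
ε = (∂Q_A/∂P_B)(P_B/Q_A) = 9.0000 × 34/2535.32 ≈ 0.121.
%ΔQ_A ≈ ε × %ΔP_B = 0.121 × (12%) = 1.5%.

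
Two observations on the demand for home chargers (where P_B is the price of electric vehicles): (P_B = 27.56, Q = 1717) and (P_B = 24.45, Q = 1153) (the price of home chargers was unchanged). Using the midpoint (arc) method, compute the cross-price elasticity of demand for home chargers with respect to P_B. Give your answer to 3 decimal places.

3.286

ΔQ_A = 1153 − 1717 = -564; ΔP_B = 24.45 − 27.56 = -3.11.
Midpoints: Q̄_A = 1435.0, P̄_B = 26.00.
ε = (ΔQ_A/Q̄_A)/(ΔP_B/P̄_B) = (-564/1435.0)/(-3.11/26.00) ≈ 3.286.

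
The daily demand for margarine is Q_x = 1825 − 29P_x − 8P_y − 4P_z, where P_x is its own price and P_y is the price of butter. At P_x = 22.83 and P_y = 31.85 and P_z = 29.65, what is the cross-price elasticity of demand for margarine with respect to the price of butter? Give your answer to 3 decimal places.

-0.323

At P_x = 22.83 and P_y = 31.85 and P_z = 29.65: Q_x = 789.53.
∂Q_x/∂P_y = -8.
ε = (∂Q_x/∂P_y)(P_y/Q_x) = -8 × (31.85/789.53) ≈ -0.323.
Since ε < 0, margarine and butter are complements.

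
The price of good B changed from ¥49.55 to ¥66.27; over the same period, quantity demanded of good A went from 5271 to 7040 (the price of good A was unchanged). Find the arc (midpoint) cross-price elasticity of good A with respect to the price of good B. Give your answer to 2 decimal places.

ΔQ_A = 7040 − 5271 = 1769; ΔP_B = 66.27 − 49.55 = 16.72.
Midpoints: Q̄_A = 6155.5, P̄_B = 57.91.
ε = (ΔQ_A/Q̄_A)/(ΔP_B/P̄_B) = (1769/6155.5)/(16.72/57.91) ≈ 1.00.

1.00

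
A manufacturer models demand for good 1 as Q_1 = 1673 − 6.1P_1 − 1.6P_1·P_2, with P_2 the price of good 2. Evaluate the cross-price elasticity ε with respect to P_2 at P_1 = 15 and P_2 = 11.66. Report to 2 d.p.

-0.21

At P_1 = 15 and P_2 = 11.66: Q_1 = 1301.66.
∂Q_1/∂P_2 = -1.6P_1 = -1.6(15) = -24.0000.
ε = (∂Q_1/∂P_2)(P_2/Q_1) = -24.0000 × (11.66/1301.66) ≈ -0.21.
ε < 0: complements.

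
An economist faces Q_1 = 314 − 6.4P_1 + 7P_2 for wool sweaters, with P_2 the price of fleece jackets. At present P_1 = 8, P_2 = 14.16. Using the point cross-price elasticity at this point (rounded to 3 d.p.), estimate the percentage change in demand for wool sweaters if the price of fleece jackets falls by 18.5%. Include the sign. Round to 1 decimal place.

At P_1 = 8, P_2 = 14.16: Q_1 = 361.92.
∂Q_1/∂P_2 = 7.
ε = (∂Q_1/∂P_2)(P_2/Q_1) = 7.0000 × 14.16/361.92 ≈ 0.274.
%ΔQ_1 ≈ ε × %ΔP_2 = 0.274 × (-18.5%) = -5.1%.

-5.1%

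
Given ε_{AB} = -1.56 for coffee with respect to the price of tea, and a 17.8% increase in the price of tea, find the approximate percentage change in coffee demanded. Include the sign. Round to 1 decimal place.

-27.8%

%ΔQ ≈ ε × %ΔP of tea = -1.56 × (17.8%) = -27.8%.
Demand for coffee falls by about 27.8%.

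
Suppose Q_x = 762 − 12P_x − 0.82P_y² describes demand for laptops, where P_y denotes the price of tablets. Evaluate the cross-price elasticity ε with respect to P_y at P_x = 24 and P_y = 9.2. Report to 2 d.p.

-0.34

At P_x = 24 and P_y = 9.2: Q_x = 404.595.
∂Q_x/∂P_y = -1.64P_y = -1.64(9.2) = -15.0880.
ε = (∂Q_x/∂P_y)(P_y/Q_x) = -15.0880 × (9.2/404.595) ≈ -0.34.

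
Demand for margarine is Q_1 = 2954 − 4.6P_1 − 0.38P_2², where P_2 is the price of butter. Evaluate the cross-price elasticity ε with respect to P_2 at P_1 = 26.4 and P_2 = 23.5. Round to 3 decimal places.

-0.160

At P_1 = 26.4 and P_2 = 23.5: Q_1 = 2622.705.
∂Q_1/∂P_2 = -0.76P_2 = -0.76(23.5) = -17.8600.
ε = (∂Q_1/∂P_2)(P_2/Q_1) = -17.8600 × (23.5/2622.705) ≈ -0.160.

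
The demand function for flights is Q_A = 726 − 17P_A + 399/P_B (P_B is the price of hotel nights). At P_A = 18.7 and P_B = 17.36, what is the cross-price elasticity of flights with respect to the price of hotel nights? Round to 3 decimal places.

At P_A = 18.7 and P_B = 17.36: Q_A = 431.084.
∂Q_A/∂P_B = −399/P_B² = -1.3240.
ε = (∂Q_A/∂P_B)(P_B/Q_A) = -1.3240 × (17.36/431.084) ≈ -0.053.
ε < 0: complements.

-0.053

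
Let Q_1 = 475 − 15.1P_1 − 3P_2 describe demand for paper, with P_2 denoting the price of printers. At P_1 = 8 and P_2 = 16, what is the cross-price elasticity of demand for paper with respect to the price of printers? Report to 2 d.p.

At P_1 = 8 and P_2 = 16: Q_1 = 306.2.
∂Q_1/∂P_2 = -3.
ε = (∂Q_1/∂P_2)(P_2/Q_1) = -3 × (16/306.2) ≈ -0.16.

-0.16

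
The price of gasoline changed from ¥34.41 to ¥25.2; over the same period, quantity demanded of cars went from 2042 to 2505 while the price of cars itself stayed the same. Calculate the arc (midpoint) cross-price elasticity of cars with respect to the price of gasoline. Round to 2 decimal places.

-0.66

ΔQ_A = 2505 − 2042 = 463; ΔP_B = 25.2 − 34.41 = -9.21.
Midpoints: Q̄_A = 2273.5, P̄_B = 29.80.
ε = (ΔQ_A/Q̄_A)/(ΔP_B/P̄_B) = (463/2273.5)/(-9.21/29.80) ≈ -0.66.
ε < 0: cars and gasoline are complements.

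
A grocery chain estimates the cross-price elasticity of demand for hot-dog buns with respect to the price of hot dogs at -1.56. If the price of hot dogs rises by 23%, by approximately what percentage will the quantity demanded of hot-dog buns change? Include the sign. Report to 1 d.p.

-35.9%

%ΔQ ≈ ε × %ΔP of hot dogs = -1.56 × (23%) = -35.9%.
Demand for hot-dog buns falls by about 35.9%.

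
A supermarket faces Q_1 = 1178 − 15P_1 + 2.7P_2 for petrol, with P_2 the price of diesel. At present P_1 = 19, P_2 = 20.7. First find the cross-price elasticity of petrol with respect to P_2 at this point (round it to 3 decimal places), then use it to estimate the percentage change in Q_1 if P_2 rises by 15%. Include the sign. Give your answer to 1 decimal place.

At P_1 = 19, P_2 = 20.7: Q_1 = 948.89.
∂Q_1/∂P_2 = 2.7.
ε = (∂Q_1/∂P_2)(P_2/Q_1) = 2.7000 × 20.7/948.89 ≈ 0.059.
%ΔQ_1 ≈ ε × %ΔP_2 = 0.059 × (15%) = 0.9%.

0.9%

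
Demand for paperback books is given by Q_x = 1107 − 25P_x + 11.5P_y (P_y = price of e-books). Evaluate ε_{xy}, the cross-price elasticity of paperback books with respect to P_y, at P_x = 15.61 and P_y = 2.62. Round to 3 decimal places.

At P_x = 15.61 and P_y = 2.62: Q_x = 746.88.
∂Q_x/∂P_y = 11.5.
ε = (∂Q_x/∂P_y)(P_y/Q_x) = 11.5 × (2.62/746.88) ≈ 0.040.

0.040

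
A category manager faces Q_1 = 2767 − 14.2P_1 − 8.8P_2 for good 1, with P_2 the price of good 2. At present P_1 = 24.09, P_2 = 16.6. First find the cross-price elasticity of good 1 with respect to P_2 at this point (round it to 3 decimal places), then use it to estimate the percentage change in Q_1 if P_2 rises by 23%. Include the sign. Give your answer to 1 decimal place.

-1.5%

At P_1 = 24.09, P_2 = 16.6: Q_1 = 2278.842.
∂Q_1/∂P_2 = -8.8.
ε = (∂Q_1/∂P_2)(P_2/Q_1) = -8.8000 × 16.6/2278.842 ≈ -0.064.
%ΔQ_1 ≈ ε × %ΔP_2 = -0.064 × (23%) = -1.5%.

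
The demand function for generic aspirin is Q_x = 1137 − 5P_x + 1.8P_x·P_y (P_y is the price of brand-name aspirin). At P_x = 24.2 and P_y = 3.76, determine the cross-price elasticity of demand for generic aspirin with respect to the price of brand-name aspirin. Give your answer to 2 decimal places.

At P_x = 24.2 and P_y = 3.76: Q_x = 1179.786.
∂Q_x/∂P_y = 1.8P_x = 1.8(24.2) = 43.5600.
ε = (∂Q_x/∂P_y)(P_y/Q_x) = 43.5600 × (3.76/1179.786) ≈ 0.14.

0.14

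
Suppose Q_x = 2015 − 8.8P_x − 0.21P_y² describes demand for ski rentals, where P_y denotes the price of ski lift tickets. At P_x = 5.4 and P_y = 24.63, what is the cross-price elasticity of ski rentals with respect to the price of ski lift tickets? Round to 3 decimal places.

At P_x = 5.4 and P_y = 24.63: Q_x = 1840.086.
∂Q_x/∂P_y = -0.42P_y = -0.42(24.63) = -10.3446.
ε = (∂Q_x/∂P_y)(P_y/Q_x) = -10.3446 × (24.63/1840.086) ≈ -0.138.
ε < 0: complements.

-0.138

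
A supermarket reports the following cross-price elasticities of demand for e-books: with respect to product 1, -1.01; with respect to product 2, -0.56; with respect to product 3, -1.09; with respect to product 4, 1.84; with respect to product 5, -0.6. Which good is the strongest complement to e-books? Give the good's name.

product 3

Complements have ε < 0. The most negative value is -1.09 (product 3).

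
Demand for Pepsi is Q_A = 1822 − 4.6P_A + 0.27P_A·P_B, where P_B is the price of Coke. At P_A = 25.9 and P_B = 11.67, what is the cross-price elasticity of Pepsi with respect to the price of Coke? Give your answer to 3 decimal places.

At P_A = 25.9 and P_B = 11.67: Q_A = 1784.468.
∂Q_A/∂P_B = 0.27P_A = 0.27(25.9) = 6.9930.
ε = (∂Q_A/∂P_B)(P_B/Q_A) = 6.9930 × (11.67/1784.468) ≈ 0.046.
ε > 0: substitutes.

0.046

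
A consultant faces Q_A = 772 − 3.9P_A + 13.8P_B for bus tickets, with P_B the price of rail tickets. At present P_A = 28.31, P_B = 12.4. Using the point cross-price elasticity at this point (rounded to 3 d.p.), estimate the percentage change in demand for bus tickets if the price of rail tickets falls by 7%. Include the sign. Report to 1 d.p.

-1.4%

At P_A = 28.31, P_B = 12.4: Q_A = 832.711.
∂Q_A/∂P_B = 13.8.
ε = (∂Q_A/∂P_B)(P_B/Q_A) = 13.8000 × 12.4/832.711 ≈ 0.205.
%ΔQ_A ≈ ε × %ΔP_B = 0.205 × (-7%) = -1.4%.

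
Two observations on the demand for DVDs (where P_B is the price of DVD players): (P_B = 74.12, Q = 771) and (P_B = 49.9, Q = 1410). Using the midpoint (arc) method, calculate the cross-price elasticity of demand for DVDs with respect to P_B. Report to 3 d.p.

ΔQ_A = 1410 − 771 = 639; ΔP_B = 49.9 − 74.12 = -24.22.
Midpoints: Q̄_A = 1090.5, P̄_B = 62.01.
ε = (ΔQ_A/Q̄_A)/(ΔP_B/P̄_B) = (639/1090.5)/(-24.22/62.01) ≈ -1.500.
ε < 0: DVDs and DVD players are complements.

-1.500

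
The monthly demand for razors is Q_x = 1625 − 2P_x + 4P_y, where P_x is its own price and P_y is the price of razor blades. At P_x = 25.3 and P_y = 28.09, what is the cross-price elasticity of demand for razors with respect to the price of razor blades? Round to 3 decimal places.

0.067

At P_x = 25.3 and P_y = 28.09: Q_x = 1686.76.
∂Q_x/∂P_y = 4.
ε = (∂Q_x/∂P_y)(P_y/Q_x) = 4 × (28.09/1686.76) ≈ 0.067.
Since ε > 0, razors and razor blades are substitutes.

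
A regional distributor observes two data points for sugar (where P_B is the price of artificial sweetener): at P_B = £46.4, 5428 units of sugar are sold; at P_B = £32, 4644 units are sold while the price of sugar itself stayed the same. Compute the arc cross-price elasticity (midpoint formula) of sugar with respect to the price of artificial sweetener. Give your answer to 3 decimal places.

0.424

ΔQ_A = 4644 − 5428 = -784; ΔP_B = 32 − 46.4 = -14.4.
Midpoints: Q̄_A = 5036.0, P̄_B = 39.20.
ε = (ΔQ_A/Q̄_A)/(ΔP_B/P̄_B) = (-784/5036.0)/(-14.4/39.20) ≈ 0.424.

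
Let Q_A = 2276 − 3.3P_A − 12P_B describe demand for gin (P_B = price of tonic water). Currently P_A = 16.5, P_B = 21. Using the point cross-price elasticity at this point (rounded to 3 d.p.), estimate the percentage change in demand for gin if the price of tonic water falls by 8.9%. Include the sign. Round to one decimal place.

1.1%

At P_A = 16.5, P_B = 21: Q_A = 1969.55.
∂Q_A/∂P_B = -12.
ε = (∂Q_A/∂P_B)(P_B/Q_A) = -12.0000 × 21/1969.55 ≈ -0.128.
%ΔQ_A ≈ ε × %ΔP_B = -0.128 × (-8.9%) = 1.1%.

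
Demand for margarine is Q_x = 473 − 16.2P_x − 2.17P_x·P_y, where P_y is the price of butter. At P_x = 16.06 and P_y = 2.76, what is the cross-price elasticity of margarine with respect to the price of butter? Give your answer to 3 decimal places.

-0.825

At P_x = 16.06 and P_y = 2.76: Q_x = 116.641.
∂Q_x/∂P_y = -2.17P_x = -2.17(16.06) = -34.8502.
ε = (∂Q_x/∂P_y)(P_y/Q_x) = -34.8502 × (2.76/116.641) ≈ -0.825.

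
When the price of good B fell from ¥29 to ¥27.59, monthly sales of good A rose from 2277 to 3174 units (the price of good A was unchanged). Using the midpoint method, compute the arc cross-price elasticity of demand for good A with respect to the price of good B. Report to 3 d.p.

ΔQ_A = 3174 − 2277 = 897; ΔP_B = 27.59 − 29 = -1.41.
Midpoints: Q̄_A = 2725.5, P̄_B = 28.30.
ε = (ΔQ_A/Q̄_A)/(ΔP_B/P̄_B) = (897/2725.5)/(-1.41/28.30) ≈ -6.604.
ε < 0: good A and good B are complements.

-6.604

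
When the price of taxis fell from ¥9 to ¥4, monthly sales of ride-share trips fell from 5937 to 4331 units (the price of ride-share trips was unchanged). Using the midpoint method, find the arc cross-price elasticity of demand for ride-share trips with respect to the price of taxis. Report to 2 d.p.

ΔQ_A = 4331 − 5937 = -1606; ΔP_B = 4 − 9 = -5.
Midpoints: Q̄_A = 5134.0, P̄_B = 6.50.
ε = (ΔQ_A/Q̄_A)/(ΔP_B/P̄_B) = (-1606/5134.0)/(-5/6.50) ≈ 0.41.

0.41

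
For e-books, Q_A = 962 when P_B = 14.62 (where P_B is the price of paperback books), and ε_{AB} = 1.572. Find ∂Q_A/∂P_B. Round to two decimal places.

ε = (∂Q_A/∂P_B)·(P_B/Q_A) ⇒ ∂Q_A/∂P_B = ε·Q_A/P_B = 1.572 × 962/14.62 ≈ 103.44.

103.44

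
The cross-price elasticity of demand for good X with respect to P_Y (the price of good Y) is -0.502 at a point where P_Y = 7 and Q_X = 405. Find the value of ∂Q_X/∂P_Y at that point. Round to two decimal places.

ε = (∂Q_X/∂P_Y)·(P_Y/Q_X) ⇒ ∂Q_X/∂P_Y = ε·Q_X/P_Y = -0.502 × 405/7 ≈ -29.04.

-29.04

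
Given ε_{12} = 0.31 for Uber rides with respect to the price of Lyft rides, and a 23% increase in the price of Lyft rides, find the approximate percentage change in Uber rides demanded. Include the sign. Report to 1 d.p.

%ΔQ ≈ ε × %ΔP of Lyft rides = 0.31 × (23%) = 7.1%.

7.1%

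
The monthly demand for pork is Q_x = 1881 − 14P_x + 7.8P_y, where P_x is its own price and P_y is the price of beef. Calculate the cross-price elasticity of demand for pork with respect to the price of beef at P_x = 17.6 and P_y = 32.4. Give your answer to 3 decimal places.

At P_x = 17.6 and P_y = 32.4: Q_x = 1887.32.
∂Q_x/∂P_y = 7.8.
ε = (∂Q_x/∂P_y)(P_y/Q_x) = 7.8 × (32.4/1887.32) ≈ 0.134.

0.134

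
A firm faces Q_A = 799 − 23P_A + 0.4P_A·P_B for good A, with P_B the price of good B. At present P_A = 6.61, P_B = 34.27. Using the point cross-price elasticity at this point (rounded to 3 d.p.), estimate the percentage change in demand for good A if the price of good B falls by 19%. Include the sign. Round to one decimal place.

-2.3%

At P_A = 6.61, P_B = 34.27: Q_A = 737.580.
∂Q_A/∂P_B = 0.4P_A = 2.6440.
ε = (∂Q_A/∂P_B)(P_B/Q_A) = 2.6440 × 34.27/737.580 ≈ 0.123.
%ΔQ_A ≈ ε × %ΔP_B = 0.123 × (-19%) = -2.3%.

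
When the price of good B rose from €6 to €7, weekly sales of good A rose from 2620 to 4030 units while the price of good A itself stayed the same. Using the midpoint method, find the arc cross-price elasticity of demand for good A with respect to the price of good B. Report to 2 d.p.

2.76

ΔQ_A = 4030 − 2620 = 1410; ΔP_B = 7 − 6 = 1.
Midpoints: Q̄_A = 3325.0, P̄_B = 6.50.
ε = (ΔQ_A/Q̄_A)/(ΔP_B/P̄_B) = (1410/3325.0)/(1/6.50) ≈ 2.76.
ε > 0: good A and good B are substitutes.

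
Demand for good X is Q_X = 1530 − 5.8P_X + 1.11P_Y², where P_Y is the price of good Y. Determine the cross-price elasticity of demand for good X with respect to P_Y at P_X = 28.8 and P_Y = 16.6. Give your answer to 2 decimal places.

0.37

At P_X = 28.8 and P_Y = 16.6: Q_X = 1668.832.
∂Q_X/∂P_Y = 2.22P_Y = 2.22(16.6) = 36.8520.
ε = (∂Q_X/∂P_Y)(P_Y/Q_X) = 36.8520 × (16.6/1668.832) ≈ 0.37.
ε > 0: substitutes.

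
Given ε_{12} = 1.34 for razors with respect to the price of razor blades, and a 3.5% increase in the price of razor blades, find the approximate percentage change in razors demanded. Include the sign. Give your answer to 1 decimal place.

4.7%

%ΔQ ≈ ε × %ΔP of razor blades = 1.34 × (3.5%) = 4.7%.
Demand for razors rises by about 4.7%.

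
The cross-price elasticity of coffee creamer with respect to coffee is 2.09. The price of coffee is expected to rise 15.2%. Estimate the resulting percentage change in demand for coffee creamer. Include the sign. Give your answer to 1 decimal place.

%ΔQ ≈ ε × %ΔP of coffee = 2.09 × (15.2%) = 31.8%.
Demand for coffee creamer rises by about 31.8%.

31.8%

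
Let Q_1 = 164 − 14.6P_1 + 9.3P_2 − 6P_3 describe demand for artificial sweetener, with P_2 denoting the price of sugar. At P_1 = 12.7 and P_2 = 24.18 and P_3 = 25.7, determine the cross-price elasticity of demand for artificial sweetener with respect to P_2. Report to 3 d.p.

4.566

At P_1 = 12.7 and P_2 = 24.18 and P_3 = 25.7: Q_1 = 49.254.
∂Q_1/∂P_2 = 9.3.
ε = (∂Q_1/∂P_2)(P_2/Q_1) = 9.3 × (24.18/49.254) ≈ 4.566.
Since ε > 0, artificial sweetener and sugar are substitutes.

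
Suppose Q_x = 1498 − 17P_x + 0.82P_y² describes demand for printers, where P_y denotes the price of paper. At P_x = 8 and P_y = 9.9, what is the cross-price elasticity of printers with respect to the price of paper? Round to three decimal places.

At P_x = 8 and P_y = 9.9: Q_x = 1442.368.
∂Q_x/∂P_y = 1.64P_y = 1.64(9.9) = 16.2360.
ε = (∂Q_x/∂P_y)(P_y/Q_x) = 16.2360 × (9.9/1442.368) ≈ 0.111.

0.111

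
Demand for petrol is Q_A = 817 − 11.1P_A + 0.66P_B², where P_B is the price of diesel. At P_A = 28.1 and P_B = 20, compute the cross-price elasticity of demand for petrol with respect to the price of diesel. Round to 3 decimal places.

0.687

At P_A = 28.1 and P_B = 20: Q_A = 769.09.
∂Q_A/∂P_B = 1.32P_B = 1.32(20) = 26.4000.
ε = (∂Q_A/∂P_B)(P_B/Q_A) = 26.4000 × (20/769.09) ≈ 0.687.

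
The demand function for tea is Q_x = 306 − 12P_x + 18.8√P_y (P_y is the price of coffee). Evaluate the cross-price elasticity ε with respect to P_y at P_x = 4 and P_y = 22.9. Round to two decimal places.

At P_x = 4 and P_y = 22.9: Q_x = 347.965.
∂Q_x/∂P_y = 18.8/(2√P_y) = 18.8/(2√22.9) = 1.9643.
ε = (∂Q_x/∂P_y)(P_y/Q_x) = 1.9643 × (22.9/347.965) ≈ 0.13.

0.13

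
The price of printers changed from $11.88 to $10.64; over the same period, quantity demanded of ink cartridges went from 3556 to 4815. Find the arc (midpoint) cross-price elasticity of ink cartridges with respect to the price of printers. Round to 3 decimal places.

-2.731

ΔQ_A = 4815 − 3556 = 1259; ΔP_B = 10.64 − 11.88 = -1.24.
Midpoints: Q̄_A = 4185.5, P̄_B = 11.26.
ε = (ΔQ_A/Q̄_A)/(ΔP_B/P̄_B) = (1259/4185.5)/(-1.24/11.26) ≈ -2.731.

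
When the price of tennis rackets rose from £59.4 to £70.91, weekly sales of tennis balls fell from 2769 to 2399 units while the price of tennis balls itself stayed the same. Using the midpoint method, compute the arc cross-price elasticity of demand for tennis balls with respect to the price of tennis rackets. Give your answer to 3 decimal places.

ΔQ_A = 2399 − 2769 = -370; ΔP_B = 70.91 − 59.4 = 11.51.
Midpoints: Q̄_A = 2584.0, P̄_B = 65.16.
ε = (ΔQ_A/Q̄_A)/(ΔP_B/P̄_B) = (-370/2584.0)/(11.51/65.16) ≈ -0.811.
ε < 0: tennis balls and tennis rackets are complements.

-0.811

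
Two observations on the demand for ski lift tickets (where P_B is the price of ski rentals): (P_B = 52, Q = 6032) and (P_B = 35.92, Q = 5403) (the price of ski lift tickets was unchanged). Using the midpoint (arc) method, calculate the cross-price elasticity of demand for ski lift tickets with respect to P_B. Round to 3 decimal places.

0.301

ΔQ_A = 5403 − 6032 = -629; ΔP_B = 35.92 − 52 = -16.08.
Midpoints: Q̄_A = 5717.5, P̄_B = 43.96.
ε = (ΔQ_A/Q̄_A)/(ΔP_B/P̄_B) = (-629/5717.5)/(-16.08/43.96) ≈ 0.301.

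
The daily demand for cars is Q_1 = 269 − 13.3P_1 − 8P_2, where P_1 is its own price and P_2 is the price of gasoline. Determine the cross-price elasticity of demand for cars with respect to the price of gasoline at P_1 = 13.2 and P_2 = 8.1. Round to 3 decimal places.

-2.263

At P_1 = 13.2 and P_2 = 8.1: Q_1 = 28.64.
∂Q_1/∂P_2 = -8.
ε = (∂Q_1/∂P_2)(P_2/Q_1) = -8 × (8.1/28.64) ≈ -2.263.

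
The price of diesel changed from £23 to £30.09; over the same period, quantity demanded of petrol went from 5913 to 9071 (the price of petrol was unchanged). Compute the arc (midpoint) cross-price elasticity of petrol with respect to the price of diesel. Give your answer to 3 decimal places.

1.578

ΔQ_A = 9071 − 5913 = 3158; ΔP_B = 30.09 − 23 = 7.09.
Midpoints: Q̄_A = 7492.0, P̄_B = 26.55.
ε = (ΔQ_A/Q̄_A)/(ΔP_B/P̄_B) = (3158/7492.0)/(7.09/26.55) ≈ 1.578.
ε > 0: petrol and diesel are substitutes.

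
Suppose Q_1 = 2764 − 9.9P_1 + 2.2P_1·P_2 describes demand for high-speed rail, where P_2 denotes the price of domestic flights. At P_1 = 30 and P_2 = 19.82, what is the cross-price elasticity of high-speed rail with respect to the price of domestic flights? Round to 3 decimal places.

0.347

At P_1 = 30 and P_2 = 19.82: Q_1 = 3775.12.
∂Q_1/∂P_2 = 2.2P_1 = 2.2(30) = 66.0000.
ε = (∂Q_1/∂P_2)(P_2/Q_1) = 66.0000 × (19.82/3775.12) ≈ 0.347.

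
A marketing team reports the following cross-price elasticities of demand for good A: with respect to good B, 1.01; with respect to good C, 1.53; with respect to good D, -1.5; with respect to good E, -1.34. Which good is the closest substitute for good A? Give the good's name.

Substitutes have ε > 0. Among the positive values, 1.53 (good C) is largest.

good C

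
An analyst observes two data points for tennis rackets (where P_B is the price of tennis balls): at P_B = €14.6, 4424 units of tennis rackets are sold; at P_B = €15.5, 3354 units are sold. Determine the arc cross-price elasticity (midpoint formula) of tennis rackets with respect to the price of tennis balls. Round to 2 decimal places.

-4.60

ΔQ_A = 3354 − 4424 = -1070; ΔP_B = 15.5 − 14.6 = 0.9.
Midpoints: Q̄_A = 3889.0, P̄_B = 15.05.
ε = (ΔQ_A/Q̄_A)/(ΔP_B/P̄_B) = (-1070/3889.0)/(0.9/15.05) ≈ -4.60.
ε < 0: tennis rackets and tennis balls are complements.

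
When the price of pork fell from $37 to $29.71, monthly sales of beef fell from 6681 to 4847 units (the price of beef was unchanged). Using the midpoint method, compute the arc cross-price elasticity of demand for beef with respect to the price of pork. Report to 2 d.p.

1.46

ΔQ_A = 4847 − 6681 = -1834; ΔP_B = 29.71 − 37 = -7.29.
Midpoints: Q̄_A = 5764.0, P̄_B = 33.36.
ε = (ΔQ_A/Q̄_A)/(ΔP_B/P̄_B) = (-1834/5764.0)/(-7.29/33.36) ≈ 1.46.
ε > 0: beef and pork are substitutes.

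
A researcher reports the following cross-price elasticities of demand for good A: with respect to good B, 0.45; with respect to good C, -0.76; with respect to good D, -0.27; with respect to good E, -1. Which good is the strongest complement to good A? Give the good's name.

good E

Complements have ε < 0. The most negative value is -1 (good E).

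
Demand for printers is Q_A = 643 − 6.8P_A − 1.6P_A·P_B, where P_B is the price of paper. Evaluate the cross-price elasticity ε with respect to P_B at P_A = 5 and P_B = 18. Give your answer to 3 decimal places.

At P_A = 5 and P_B = 18: Q_A = 465.
∂Q_A/∂P_B = -1.6P_A = -1.6(5) = -8.0000.
ε = (∂Q_A/∂P_B)(P_B/Q_A) = -8.0000 × (18/465) ≈ -0.310.
ε < 0: complements.

-0.310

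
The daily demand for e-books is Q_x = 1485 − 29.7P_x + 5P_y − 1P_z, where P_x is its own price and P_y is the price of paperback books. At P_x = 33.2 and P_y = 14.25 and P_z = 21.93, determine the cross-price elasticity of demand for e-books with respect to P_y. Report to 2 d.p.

At P_x = 33.2 and P_y = 14.25 and P_z = 21.93: Q_x = 548.28.
∂Q_x/∂P_y = 5.
ε = (∂Q_x/∂P_y)(P_y/Q_x) = 5 × (14.25/548.28) ≈ 0.13.
Since ε > 0, e-books and paperback books are substitutes.

0.13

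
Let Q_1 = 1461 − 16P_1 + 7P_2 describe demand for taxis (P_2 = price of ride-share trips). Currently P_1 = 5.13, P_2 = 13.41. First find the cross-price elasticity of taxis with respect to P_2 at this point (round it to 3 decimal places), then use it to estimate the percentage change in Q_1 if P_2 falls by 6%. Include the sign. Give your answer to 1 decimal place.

At P_1 = 5.13, P_2 = 13.41: Q_1 = 1472.79.
∂Q_1/∂P_2 = 7.
ε = (∂Q_1/∂P_2)(P_2/Q_1) = 7.0000 × 13.41/1472.79 ≈ 0.064.
%ΔQ_1 ≈ ε × %ΔP_2 = 0.064 × (-6%) = -0.4%.

-0.4%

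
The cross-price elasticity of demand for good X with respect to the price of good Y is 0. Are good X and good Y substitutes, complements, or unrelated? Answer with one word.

ε = 0: demand for good X does not respond to good Y's price; the goods are unrelated.

unrelated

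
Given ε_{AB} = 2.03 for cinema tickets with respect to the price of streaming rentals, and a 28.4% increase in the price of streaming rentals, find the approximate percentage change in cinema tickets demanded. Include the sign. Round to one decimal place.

%ΔQ ≈ ε × %ΔP of streaming rentals = 2.03 × (28.4%) = 57.7%.
Demand for cinema tickets rises by about 57.7%.

57.7%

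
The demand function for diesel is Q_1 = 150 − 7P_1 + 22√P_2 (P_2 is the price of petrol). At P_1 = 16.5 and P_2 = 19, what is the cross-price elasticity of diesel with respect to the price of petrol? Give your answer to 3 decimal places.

At P_1 = 16.5 and P_2 = 19: Q_1 = 130.396.
∂Q_1/∂P_2 = 22/(2√P_2) = 22/(2√19) = 2.5236.
ε = (∂Q_1/∂P_2)(P_2/Q_1) = 2.5236 × (19/130.396) ≈ 0.368.
ε > 0: substitutes.

0.368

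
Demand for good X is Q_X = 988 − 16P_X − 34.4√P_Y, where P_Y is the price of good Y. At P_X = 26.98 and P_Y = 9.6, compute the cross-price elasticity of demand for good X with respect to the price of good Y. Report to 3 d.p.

-0.118

At P_X = 26.98 and P_Y = 9.6: Q_X = 449.735.
∂Q_X/∂P_Y = -34.4/(2√P_Y) = -34.4/(2√9.6) = -5.5513.
ε = (∂Q_X/∂P_Y)(P_Y/Q_X) = -5.5513 × (9.6/449.735) ≈ -0.118.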